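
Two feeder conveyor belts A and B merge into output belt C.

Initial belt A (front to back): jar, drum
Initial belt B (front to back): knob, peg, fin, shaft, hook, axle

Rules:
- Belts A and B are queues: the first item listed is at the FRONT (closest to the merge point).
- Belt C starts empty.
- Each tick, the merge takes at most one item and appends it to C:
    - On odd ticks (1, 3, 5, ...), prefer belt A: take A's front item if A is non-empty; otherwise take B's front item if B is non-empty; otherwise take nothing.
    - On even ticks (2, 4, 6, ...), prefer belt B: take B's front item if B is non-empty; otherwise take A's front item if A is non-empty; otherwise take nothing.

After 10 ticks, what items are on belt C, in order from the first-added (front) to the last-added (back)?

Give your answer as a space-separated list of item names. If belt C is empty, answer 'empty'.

Answer: jar knob drum peg fin shaft hook axle

Derivation:
Tick 1: prefer A, take jar from A; A=[drum] B=[knob,peg,fin,shaft,hook,axle] C=[jar]
Tick 2: prefer B, take knob from B; A=[drum] B=[peg,fin,shaft,hook,axle] C=[jar,knob]
Tick 3: prefer A, take drum from A; A=[-] B=[peg,fin,shaft,hook,axle] C=[jar,knob,drum]
Tick 4: prefer B, take peg from B; A=[-] B=[fin,shaft,hook,axle] C=[jar,knob,drum,peg]
Tick 5: prefer A, take fin from B; A=[-] B=[shaft,hook,axle] C=[jar,knob,drum,peg,fin]
Tick 6: prefer B, take shaft from B; A=[-] B=[hook,axle] C=[jar,knob,drum,peg,fin,shaft]
Tick 7: prefer A, take hook from B; A=[-] B=[axle] C=[jar,knob,drum,peg,fin,shaft,hook]
Tick 8: prefer B, take axle from B; A=[-] B=[-] C=[jar,knob,drum,peg,fin,shaft,hook,axle]
Tick 9: prefer A, both empty, nothing taken; A=[-] B=[-] C=[jar,knob,drum,peg,fin,shaft,hook,axle]
Tick 10: prefer B, both empty, nothing taken; A=[-] B=[-] C=[jar,knob,drum,peg,fin,shaft,hook,axle]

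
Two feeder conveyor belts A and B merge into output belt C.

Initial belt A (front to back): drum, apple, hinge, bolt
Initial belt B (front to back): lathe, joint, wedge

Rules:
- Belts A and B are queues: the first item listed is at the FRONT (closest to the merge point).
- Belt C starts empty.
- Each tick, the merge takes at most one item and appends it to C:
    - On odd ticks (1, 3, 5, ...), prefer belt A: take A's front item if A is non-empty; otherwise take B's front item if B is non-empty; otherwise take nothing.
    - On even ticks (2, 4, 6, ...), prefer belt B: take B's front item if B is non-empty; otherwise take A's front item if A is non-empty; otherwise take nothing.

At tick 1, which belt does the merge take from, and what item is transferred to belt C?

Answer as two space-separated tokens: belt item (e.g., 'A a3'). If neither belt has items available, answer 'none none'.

Answer: A drum

Derivation:
Tick 1: prefer A, take drum from A; A=[apple,hinge,bolt] B=[lathe,joint,wedge] C=[drum]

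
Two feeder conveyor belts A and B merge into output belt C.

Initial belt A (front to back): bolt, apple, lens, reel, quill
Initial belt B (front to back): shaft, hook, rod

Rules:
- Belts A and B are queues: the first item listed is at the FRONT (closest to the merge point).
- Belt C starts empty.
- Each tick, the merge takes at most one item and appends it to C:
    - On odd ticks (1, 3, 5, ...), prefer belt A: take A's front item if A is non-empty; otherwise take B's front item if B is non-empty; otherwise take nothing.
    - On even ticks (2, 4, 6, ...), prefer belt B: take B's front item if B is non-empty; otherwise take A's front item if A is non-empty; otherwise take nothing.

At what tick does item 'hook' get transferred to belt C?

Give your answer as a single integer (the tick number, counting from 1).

Tick 1: prefer A, take bolt from A; A=[apple,lens,reel,quill] B=[shaft,hook,rod] C=[bolt]
Tick 2: prefer B, take shaft from B; A=[apple,lens,reel,quill] B=[hook,rod] C=[bolt,shaft]
Tick 3: prefer A, take apple from A; A=[lens,reel,quill] B=[hook,rod] C=[bolt,shaft,apple]
Tick 4: prefer B, take hook from B; A=[lens,reel,quill] B=[rod] C=[bolt,shaft,apple,hook]

Answer: 4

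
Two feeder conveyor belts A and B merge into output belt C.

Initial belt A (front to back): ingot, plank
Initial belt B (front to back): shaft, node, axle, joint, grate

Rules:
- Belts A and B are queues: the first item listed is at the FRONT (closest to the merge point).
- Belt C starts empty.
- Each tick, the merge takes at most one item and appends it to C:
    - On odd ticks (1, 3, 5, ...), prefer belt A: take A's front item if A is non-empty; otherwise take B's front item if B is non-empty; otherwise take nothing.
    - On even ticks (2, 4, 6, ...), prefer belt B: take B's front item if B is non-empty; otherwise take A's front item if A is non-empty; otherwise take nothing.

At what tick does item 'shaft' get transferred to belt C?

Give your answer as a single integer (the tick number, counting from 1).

Answer: 2

Derivation:
Tick 1: prefer A, take ingot from A; A=[plank] B=[shaft,node,axle,joint,grate] C=[ingot]
Tick 2: prefer B, take shaft from B; A=[plank] B=[node,axle,joint,grate] C=[ingot,shaft]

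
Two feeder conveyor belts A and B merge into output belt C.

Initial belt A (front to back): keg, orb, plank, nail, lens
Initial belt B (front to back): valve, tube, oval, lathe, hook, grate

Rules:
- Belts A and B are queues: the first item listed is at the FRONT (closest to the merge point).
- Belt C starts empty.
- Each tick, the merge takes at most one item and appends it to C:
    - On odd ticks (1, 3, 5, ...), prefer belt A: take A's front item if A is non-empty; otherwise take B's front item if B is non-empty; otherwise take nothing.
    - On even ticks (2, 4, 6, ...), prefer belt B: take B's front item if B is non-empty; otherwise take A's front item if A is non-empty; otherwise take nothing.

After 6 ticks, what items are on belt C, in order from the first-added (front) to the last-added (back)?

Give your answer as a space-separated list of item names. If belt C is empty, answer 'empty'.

Answer: keg valve orb tube plank oval

Derivation:
Tick 1: prefer A, take keg from A; A=[orb,plank,nail,lens] B=[valve,tube,oval,lathe,hook,grate] C=[keg]
Tick 2: prefer B, take valve from B; A=[orb,plank,nail,lens] B=[tube,oval,lathe,hook,grate] C=[keg,valve]
Tick 3: prefer A, take orb from A; A=[plank,nail,lens] B=[tube,oval,lathe,hook,grate] C=[keg,valve,orb]
Tick 4: prefer B, take tube from B; A=[plank,nail,lens] B=[oval,lathe,hook,grate] C=[keg,valve,orb,tube]
Tick 5: prefer A, take plank from A; A=[nail,lens] B=[oval,lathe,hook,grate] C=[keg,valve,orb,tube,plank]
Tick 6: prefer B, take oval from B; A=[nail,lens] B=[lathe,hook,grate] C=[keg,valve,orb,tube,plank,oval]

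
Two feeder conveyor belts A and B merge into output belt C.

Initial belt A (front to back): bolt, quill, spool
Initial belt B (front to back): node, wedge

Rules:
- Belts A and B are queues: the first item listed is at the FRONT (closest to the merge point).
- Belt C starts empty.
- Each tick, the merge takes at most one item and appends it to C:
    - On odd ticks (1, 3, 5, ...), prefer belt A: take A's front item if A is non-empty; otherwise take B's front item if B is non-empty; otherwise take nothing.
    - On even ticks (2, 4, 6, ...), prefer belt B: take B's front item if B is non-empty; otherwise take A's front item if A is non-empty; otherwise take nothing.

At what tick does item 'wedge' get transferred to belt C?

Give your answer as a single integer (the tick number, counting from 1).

Answer: 4

Derivation:
Tick 1: prefer A, take bolt from A; A=[quill,spool] B=[node,wedge] C=[bolt]
Tick 2: prefer B, take node from B; A=[quill,spool] B=[wedge] C=[bolt,node]
Tick 3: prefer A, take quill from A; A=[spool] B=[wedge] C=[bolt,node,quill]
Tick 4: prefer B, take wedge from B; A=[spool] B=[-] C=[bolt,node,quill,wedge]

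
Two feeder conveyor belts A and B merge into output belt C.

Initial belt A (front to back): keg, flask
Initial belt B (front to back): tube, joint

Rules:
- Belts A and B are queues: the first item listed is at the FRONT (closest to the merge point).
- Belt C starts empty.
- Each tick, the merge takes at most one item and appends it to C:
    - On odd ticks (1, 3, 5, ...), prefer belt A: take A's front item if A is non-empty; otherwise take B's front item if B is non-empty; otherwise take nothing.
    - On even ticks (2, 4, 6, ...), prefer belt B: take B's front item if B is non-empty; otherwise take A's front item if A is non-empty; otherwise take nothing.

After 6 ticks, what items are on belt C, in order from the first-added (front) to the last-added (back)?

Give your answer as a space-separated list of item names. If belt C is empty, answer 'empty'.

Answer: keg tube flask joint

Derivation:
Tick 1: prefer A, take keg from A; A=[flask] B=[tube,joint] C=[keg]
Tick 2: prefer B, take tube from B; A=[flask] B=[joint] C=[keg,tube]
Tick 3: prefer A, take flask from A; A=[-] B=[joint] C=[keg,tube,flask]
Tick 4: prefer B, take joint from B; A=[-] B=[-] C=[keg,tube,flask,joint]
Tick 5: prefer A, both empty, nothing taken; A=[-] B=[-] C=[keg,tube,flask,joint]
Tick 6: prefer B, both empty, nothing taken; A=[-] B=[-] C=[keg,tube,flask,joint]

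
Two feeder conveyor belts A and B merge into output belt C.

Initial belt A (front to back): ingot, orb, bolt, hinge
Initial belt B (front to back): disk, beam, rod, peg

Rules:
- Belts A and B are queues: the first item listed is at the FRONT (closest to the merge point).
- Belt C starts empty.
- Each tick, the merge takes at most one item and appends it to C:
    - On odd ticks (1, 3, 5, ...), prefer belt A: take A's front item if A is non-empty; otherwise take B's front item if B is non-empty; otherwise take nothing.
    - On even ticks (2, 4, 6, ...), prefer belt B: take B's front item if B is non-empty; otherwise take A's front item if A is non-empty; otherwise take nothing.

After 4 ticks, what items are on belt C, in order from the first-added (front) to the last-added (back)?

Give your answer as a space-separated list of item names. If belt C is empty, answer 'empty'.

Tick 1: prefer A, take ingot from A; A=[orb,bolt,hinge] B=[disk,beam,rod,peg] C=[ingot]
Tick 2: prefer B, take disk from B; A=[orb,bolt,hinge] B=[beam,rod,peg] C=[ingot,disk]
Tick 3: prefer A, take orb from A; A=[bolt,hinge] B=[beam,rod,peg] C=[ingot,disk,orb]
Tick 4: prefer B, take beam from B; A=[bolt,hinge] B=[rod,peg] C=[ingot,disk,orb,beam]

Answer: ingot disk orb beam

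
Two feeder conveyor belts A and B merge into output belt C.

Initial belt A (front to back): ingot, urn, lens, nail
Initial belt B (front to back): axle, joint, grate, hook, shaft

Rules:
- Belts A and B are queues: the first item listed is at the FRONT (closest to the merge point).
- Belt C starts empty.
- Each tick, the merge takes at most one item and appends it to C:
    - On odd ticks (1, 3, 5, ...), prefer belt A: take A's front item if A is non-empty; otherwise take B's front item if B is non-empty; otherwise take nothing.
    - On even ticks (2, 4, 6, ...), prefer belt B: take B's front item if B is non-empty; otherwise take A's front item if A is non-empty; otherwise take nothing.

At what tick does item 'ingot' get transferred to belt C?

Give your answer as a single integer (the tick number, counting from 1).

Tick 1: prefer A, take ingot from A; A=[urn,lens,nail] B=[axle,joint,grate,hook,shaft] C=[ingot]

Answer: 1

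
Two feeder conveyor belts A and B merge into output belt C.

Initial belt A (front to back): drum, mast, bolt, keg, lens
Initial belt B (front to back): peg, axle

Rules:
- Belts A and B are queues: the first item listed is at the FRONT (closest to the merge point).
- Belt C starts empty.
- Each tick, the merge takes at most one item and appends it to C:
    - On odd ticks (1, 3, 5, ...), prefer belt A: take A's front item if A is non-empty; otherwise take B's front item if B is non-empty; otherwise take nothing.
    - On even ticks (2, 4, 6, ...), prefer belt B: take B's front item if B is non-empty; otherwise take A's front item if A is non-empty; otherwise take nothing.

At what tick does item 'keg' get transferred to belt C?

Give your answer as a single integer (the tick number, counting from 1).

Tick 1: prefer A, take drum from A; A=[mast,bolt,keg,lens] B=[peg,axle] C=[drum]
Tick 2: prefer B, take peg from B; A=[mast,bolt,keg,lens] B=[axle] C=[drum,peg]
Tick 3: prefer A, take mast from A; A=[bolt,keg,lens] B=[axle] C=[drum,peg,mast]
Tick 4: prefer B, take axle from B; A=[bolt,keg,lens] B=[-] C=[drum,peg,mast,axle]
Tick 5: prefer A, take bolt from A; A=[keg,lens] B=[-] C=[drum,peg,mast,axle,bolt]
Tick 6: prefer B, take keg from A; A=[lens] B=[-] C=[drum,peg,mast,axle,bolt,keg]

Answer: 6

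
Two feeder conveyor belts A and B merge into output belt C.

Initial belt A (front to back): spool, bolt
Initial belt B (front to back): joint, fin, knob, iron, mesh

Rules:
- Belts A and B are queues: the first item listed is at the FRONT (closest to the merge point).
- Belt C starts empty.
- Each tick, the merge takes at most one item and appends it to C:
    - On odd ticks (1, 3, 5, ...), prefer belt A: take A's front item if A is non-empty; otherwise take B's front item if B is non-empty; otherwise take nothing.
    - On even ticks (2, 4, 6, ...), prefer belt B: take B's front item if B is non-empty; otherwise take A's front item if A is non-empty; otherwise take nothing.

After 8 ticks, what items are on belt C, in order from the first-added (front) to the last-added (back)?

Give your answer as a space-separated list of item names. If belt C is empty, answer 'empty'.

Tick 1: prefer A, take spool from A; A=[bolt] B=[joint,fin,knob,iron,mesh] C=[spool]
Tick 2: prefer B, take joint from B; A=[bolt] B=[fin,knob,iron,mesh] C=[spool,joint]
Tick 3: prefer A, take bolt from A; A=[-] B=[fin,knob,iron,mesh] C=[spool,joint,bolt]
Tick 4: prefer B, take fin from B; A=[-] B=[knob,iron,mesh] C=[spool,joint,bolt,fin]
Tick 5: prefer A, take knob from B; A=[-] B=[iron,mesh] C=[spool,joint,bolt,fin,knob]
Tick 6: prefer B, take iron from B; A=[-] B=[mesh] C=[spool,joint,bolt,fin,knob,iron]
Tick 7: prefer A, take mesh from B; A=[-] B=[-] C=[spool,joint,bolt,fin,knob,iron,mesh]
Tick 8: prefer B, both empty, nothing taken; A=[-] B=[-] C=[spool,joint,bolt,fin,knob,iron,mesh]

Answer: spool joint bolt fin knob iron mesh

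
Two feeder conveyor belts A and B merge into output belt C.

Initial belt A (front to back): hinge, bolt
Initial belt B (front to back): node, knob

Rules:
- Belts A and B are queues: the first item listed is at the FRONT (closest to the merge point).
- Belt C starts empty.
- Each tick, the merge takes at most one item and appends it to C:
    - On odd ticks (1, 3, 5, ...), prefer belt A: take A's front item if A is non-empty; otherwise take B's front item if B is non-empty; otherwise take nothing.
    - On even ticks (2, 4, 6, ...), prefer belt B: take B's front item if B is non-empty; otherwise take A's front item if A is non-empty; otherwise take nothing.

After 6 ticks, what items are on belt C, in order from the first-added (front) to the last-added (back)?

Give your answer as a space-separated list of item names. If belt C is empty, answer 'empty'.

Tick 1: prefer A, take hinge from A; A=[bolt] B=[node,knob] C=[hinge]
Tick 2: prefer B, take node from B; A=[bolt] B=[knob] C=[hinge,node]
Tick 3: prefer A, take bolt from A; A=[-] B=[knob] C=[hinge,node,bolt]
Tick 4: prefer B, take knob from B; A=[-] B=[-] C=[hinge,node,bolt,knob]
Tick 5: prefer A, both empty, nothing taken; A=[-] B=[-] C=[hinge,node,bolt,knob]
Tick 6: prefer B, both empty, nothing taken; A=[-] B=[-] C=[hinge,node,bolt,knob]

Answer: hinge node bolt knob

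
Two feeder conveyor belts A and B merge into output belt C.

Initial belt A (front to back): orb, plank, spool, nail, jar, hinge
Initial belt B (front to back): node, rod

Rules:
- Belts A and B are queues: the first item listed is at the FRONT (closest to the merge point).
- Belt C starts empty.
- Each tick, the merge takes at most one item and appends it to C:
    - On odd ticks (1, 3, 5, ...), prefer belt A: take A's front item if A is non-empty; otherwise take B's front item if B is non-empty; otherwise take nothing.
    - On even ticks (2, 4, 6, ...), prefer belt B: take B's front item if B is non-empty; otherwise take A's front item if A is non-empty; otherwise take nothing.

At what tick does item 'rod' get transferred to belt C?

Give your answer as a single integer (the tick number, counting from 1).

Tick 1: prefer A, take orb from A; A=[plank,spool,nail,jar,hinge] B=[node,rod] C=[orb]
Tick 2: prefer B, take node from B; A=[plank,spool,nail,jar,hinge] B=[rod] C=[orb,node]
Tick 3: prefer A, take plank from A; A=[spool,nail,jar,hinge] B=[rod] C=[orb,node,plank]
Tick 4: prefer B, take rod from B; A=[spool,nail,jar,hinge] B=[-] C=[orb,node,plank,rod]

Answer: 4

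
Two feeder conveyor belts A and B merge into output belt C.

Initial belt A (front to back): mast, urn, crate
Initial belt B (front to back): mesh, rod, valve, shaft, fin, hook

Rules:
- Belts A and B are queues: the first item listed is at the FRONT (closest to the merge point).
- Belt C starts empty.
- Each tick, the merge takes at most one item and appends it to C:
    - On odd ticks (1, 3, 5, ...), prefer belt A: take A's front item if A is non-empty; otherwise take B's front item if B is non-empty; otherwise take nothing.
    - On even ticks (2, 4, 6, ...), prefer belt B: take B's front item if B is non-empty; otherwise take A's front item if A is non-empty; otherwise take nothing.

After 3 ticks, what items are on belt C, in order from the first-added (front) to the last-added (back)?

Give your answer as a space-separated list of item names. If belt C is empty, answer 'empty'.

Tick 1: prefer A, take mast from A; A=[urn,crate] B=[mesh,rod,valve,shaft,fin,hook] C=[mast]
Tick 2: prefer B, take mesh from B; A=[urn,crate] B=[rod,valve,shaft,fin,hook] C=[mast,mesh]
Tick 3: prefer A, take urn from A; A=[crate] B=[rod,valve,shaft,fin,hook] C=[mast,mesh,urn]

Answer: mast mesh urn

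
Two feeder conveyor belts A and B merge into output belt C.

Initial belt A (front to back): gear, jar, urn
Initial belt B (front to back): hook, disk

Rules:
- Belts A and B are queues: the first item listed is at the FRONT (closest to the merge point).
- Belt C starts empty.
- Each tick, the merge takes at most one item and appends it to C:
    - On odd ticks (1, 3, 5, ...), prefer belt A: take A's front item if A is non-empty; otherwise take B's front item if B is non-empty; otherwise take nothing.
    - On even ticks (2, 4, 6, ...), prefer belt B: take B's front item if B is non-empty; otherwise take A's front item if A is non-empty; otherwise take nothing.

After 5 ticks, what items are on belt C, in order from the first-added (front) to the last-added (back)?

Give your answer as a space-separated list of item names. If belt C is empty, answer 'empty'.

Answer: gear hook jar disk urn

Derivation:
Tick 1: prefer A, take gear from A; A=[jar,urn] B=[hook,disk] C=[gear]
Tick 2: prefer B, take hook from B; A=[jar,urn] B=[disk] C=[gear,hook]
Tick 3: prefer A, take jar from A; A=[urn] B=[disk] C=[gear,hook,jar]
Tick 4: prefer B, take disk from B; A=[urn] B=[-] C=[gear,hook,jar,disk]
Tick 5: prefer A, take urn from A; A=[-] B=[-] C=[gear,hook,jar,disk,urn]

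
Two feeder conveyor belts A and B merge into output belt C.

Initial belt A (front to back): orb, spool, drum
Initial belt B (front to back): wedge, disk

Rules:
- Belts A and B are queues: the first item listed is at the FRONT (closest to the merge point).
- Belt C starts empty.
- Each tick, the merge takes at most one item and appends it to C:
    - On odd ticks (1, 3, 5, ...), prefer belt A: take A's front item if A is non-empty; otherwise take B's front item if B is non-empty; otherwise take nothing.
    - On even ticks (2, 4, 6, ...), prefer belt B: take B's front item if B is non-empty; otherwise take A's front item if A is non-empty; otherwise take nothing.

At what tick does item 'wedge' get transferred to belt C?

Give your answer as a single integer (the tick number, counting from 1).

Tick 1: prefer A, take orb from A; A=[spool,drum] B=[wedge,disk] C=[orb]
Tick 2: prefer B, take wedge from B; A=[spool,drum] B=[disk] C=[orb,wedge]

Answer: 2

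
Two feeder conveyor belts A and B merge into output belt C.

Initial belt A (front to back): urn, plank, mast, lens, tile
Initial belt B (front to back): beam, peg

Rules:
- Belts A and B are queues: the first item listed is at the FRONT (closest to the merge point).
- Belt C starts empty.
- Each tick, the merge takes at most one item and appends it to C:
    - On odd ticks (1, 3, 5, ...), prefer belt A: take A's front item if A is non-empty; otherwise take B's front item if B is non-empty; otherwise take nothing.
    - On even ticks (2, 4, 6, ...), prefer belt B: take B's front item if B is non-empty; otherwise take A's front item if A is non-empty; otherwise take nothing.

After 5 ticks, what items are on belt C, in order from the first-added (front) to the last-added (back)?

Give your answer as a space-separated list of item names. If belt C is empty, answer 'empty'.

Answer: urn beam plank peg mast

Derivation:
Tick 1: prefer A, take urn from A; A=[plank,mast,lens,tile] B=[beam,peg] C=[urn]
Tick 2: prefer B, take beam from B; A=[plank,mast,lens,tile] B=[peg] C=[urn,beam]
Tick 3: prefer A, take plank from A; A=[mast,lens,tile] B=[peg] C=[urn,beam,plank]
Tick 4: prefer B, take peg from B; A=[mast,lens,tile] B=[-] C=[urn,beam,plank,peg]
Tick 5: prefer A, take mast from A; A=[lens,tile] B=[-] C=[urn,beam,plank,peg,mast]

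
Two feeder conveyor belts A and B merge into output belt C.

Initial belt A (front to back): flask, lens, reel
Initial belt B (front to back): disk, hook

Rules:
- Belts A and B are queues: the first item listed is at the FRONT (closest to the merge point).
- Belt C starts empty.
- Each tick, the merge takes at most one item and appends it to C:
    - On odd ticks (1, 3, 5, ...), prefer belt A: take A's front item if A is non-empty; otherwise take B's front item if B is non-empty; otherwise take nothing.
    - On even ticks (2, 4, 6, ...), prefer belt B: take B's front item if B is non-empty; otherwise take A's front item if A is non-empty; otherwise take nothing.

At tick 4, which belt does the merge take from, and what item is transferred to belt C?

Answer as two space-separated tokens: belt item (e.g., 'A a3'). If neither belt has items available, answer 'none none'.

Answer: B hook

Derivation:
Tick 1: prefer A, take flask from A; A=[lens,reel] B=[disk,hook] C=[flask]
Tick 2: prefer B, take disk from B; A=[lens,reel] B=[hook] C=[flask,disk]
Tick 3: prefer A, take lens from A; A=[reel] B=[hook] C=[flask,disk,lens]
Tick 4: prefer B, take hook from B; A=[reel] B=[-] C=[flask,disk,lens,hook]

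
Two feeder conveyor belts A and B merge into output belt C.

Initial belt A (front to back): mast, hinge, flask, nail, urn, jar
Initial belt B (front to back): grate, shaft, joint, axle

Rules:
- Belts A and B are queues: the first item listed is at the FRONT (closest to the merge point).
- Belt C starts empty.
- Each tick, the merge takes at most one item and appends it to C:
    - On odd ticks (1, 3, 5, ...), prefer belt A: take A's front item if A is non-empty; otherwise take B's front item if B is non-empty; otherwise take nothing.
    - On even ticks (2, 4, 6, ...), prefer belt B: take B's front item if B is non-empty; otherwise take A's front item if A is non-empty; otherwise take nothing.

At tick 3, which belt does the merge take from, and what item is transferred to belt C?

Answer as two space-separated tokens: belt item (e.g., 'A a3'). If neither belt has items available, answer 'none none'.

Answer: A hinge

Derivation:
Tick 1: prefer A, take mast from A; A=[hinge,flask,nail,urn,jar] B=[grate,shaft,joint,axle] C=[mast]
Tick 2: prefer B, take grate from B; A=[hinge,flask,nail,urn,jar] B=[shaft,joint,axle] C=[mast,grate]
Tick 3: prefer A, take hinge from A; A=[flask,nail,urn,jar] B=[shaft,joint,axle] C=[mast,grate,hinge]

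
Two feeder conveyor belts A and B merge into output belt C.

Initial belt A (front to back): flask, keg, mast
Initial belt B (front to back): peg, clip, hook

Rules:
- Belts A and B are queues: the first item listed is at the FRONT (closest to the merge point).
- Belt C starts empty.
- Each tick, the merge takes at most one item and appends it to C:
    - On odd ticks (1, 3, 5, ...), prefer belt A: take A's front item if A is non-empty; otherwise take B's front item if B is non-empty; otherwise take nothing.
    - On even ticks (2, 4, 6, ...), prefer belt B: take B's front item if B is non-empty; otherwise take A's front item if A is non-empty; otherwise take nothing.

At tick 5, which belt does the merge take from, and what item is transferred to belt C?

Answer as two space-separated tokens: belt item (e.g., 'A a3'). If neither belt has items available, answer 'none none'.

Answer: A mast

Derivation:
Tick 1: prefer A, take flask from A; A=[keg,mast] B=[peg,clip,hook] C=[flask]
Tick 2: prefer B, take peg from B; A=[keg,mast] B=[clip,hook] C=[flask,peg]
Tick 3: prefer A, take keg from A; A=[mast] B=[clip,hook] C=[flask,peg,keg]
Tick 4: prefer B, take clip from B; A=[mast] B=[hook] C=[flask,peg,keg,clip]
Tick 5: prefer A, take mast from A; A=[-] B=[hook] C=[flask,peg,keg,clip,mast]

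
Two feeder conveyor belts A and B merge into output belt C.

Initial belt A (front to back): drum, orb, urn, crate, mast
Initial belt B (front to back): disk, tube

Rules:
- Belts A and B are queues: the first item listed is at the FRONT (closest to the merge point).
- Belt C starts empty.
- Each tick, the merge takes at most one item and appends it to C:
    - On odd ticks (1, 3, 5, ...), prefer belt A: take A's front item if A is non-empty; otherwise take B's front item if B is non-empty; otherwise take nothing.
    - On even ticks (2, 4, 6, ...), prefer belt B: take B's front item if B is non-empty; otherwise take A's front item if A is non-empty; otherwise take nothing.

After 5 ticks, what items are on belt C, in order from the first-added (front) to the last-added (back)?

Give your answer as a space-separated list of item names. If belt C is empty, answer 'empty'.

Answer: drum disk orb tube urn

Derivation:
Tick 1: prefer A, take drum from A; A=[orb,urn,crate,mast] B=[disk,tube] C=[drum]
Tick 2: prefer B, take disk from B; A=[orb,urn,crate,mast] B=[tube] C=[drum,disk]
Tick 3: prefer A, take orb from A; A=[urn,crate,mast] B=[tube] C=[drum,disk,orb]
Tick 4: prefer B, take tube from B; A=[urn,crate,mast] B=[-] C=[drum,disk,orb,tube]
Tick 5: prefer A, take urn from A; A=[crate,mast] B=[-] C=[drum,disk,orb,tube,urn]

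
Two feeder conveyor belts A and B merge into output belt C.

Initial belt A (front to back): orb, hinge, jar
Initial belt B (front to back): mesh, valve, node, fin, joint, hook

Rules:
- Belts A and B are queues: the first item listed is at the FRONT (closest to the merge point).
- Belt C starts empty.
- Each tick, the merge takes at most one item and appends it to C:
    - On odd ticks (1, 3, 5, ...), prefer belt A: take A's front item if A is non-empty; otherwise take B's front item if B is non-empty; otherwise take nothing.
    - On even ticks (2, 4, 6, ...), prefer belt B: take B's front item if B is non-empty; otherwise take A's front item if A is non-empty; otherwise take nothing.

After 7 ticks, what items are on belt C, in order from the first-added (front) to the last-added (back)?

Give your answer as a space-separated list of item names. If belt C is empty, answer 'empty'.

Tick 1: prefer A, take orb from A; A=[hinge,jar] B=[mesh,valve,node,fin,joint,hook] C=[orb]
Tick 2: prefer B, take mesh from B; A=[hinge,jar] B=[valve,node,fin,joint,hook] C=[orb,mesh]
Tick 3: prefer A, take hinge from A; A=[jar] B=[valve,node,fin,joint,hook] C=[orb,mesh,hinge]
Tick 4: prefer B, take valve from B; A=[jar] B=[node,fin,joint,hook] C=[orb,mesh,hinge,valve]
Tick 5: prefer A, take jar from A; A=[-] B=[node,fin,joint,hook] C=[orb,mesh,hinge,valve,jar]
Tick 6: prefer B, take node from B; A=[-] B=[fin,joint,hook] C=[orb,mesh,hinge,valve,jar,node]
Tick 7: prefer A, take fin from B; A=[-] B=[joint,hook] C=[orb,mesh,hinge,valve,jar,node,fin]

Answer: orb mesh hinge valve jar node fin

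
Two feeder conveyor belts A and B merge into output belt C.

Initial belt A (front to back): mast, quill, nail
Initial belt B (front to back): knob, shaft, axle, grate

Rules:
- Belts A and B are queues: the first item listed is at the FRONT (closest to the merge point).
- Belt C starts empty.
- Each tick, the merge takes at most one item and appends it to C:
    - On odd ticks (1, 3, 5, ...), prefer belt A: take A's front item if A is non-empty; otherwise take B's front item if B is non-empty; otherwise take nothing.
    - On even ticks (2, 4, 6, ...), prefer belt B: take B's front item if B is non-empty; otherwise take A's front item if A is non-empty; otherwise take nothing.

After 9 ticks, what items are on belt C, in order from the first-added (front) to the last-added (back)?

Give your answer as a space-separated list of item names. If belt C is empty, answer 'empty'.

Tick 1: prefer A, take mast from A; A=[quill,nail] B=[knob,shaft,axle,grate] C=[mast]
Tick 2: prefer B, take knob from B; A=[quill,nail] B=[shaft,axle,grate] C=[mast,knob]
Tick 3: prefer A, take quill from A; A=[nail] B=[shaft,axle,grate] C=[mast,knob,quill]
Tick 4: prefer B, take shaft from B; A=[nail] B=[axle,grate] C=[mast,knob,quill,shaft]
Tick 5: prefer A, take nail from A; A=[-] B=[axle,grate] C=[mast,knob,quill,shaft,nail]
Tick 6: prefer B, take axle from B; A=[-] B=[grate] C=[mast,knob,quill,shaft,nail,axle]
Tick 7: prefer A, take grate from B; A=[-] B=[-] C=[mast,knob,quill,shaft,nail,axle,grate]
Tick 8: prefer B, both empty, nothing taken; A=[-] B=[-] C=[mast,knob,quill,shaft,nail,axle,grate]
Tick 9: prefer A, both empty, nothing taken; A=[-] B=[-] C=[mast,knob,quill,shaft,nail,axle,grate]

Answer: mast knob quill shaft nail axle grate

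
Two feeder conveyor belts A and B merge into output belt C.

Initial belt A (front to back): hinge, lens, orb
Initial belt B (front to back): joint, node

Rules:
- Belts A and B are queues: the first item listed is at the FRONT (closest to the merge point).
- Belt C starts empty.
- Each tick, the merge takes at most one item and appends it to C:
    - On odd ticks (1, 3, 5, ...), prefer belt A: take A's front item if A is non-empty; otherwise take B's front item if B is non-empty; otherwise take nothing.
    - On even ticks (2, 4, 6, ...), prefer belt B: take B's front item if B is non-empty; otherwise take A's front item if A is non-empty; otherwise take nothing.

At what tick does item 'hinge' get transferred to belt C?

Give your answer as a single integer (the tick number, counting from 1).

Answer: 1

Derivation:
Tick 1: prefer A, take hinge from A; A=[lens,orb] B=[joint,node] C=[hinge]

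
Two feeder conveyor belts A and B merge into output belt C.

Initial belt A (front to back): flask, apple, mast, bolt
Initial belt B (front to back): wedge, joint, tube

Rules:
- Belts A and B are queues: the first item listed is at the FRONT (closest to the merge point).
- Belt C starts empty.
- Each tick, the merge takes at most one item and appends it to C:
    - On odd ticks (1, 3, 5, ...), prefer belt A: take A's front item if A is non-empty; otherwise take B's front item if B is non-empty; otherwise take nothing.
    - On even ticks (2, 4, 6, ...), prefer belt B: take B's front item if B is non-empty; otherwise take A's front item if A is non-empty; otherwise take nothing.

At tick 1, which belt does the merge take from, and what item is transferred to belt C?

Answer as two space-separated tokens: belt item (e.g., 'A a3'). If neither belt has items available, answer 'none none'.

Answer: A flask

Derivation:
Tick 1: prefer A, take flask from A; A=[apple,mast,bolt] B=[wedge,joint,tube] C=[flask]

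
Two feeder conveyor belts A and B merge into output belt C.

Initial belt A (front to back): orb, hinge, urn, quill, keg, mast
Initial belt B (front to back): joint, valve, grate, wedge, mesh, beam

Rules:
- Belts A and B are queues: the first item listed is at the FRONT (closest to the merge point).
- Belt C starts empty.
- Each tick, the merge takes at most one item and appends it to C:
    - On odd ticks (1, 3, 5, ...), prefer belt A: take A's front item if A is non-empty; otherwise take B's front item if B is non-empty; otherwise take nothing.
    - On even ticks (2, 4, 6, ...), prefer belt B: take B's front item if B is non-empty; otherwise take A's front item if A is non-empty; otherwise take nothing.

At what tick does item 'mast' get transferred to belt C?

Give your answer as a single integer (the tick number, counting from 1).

Answer: 11

Derivation:
Tick 1: prefer A, take orb from A; A=[hinge,urn,quill,keg,mast] B=[joint,valve,grate,wedge,mesh,beam] C=[orb]
Tick 2: prefer B, take joint from B; A=[hinge,urn,quill,keg,mast] B=[valve,grate,wedge,mesh,beam] C=[orb,joint]
Tick 3: prefer A, take hinge from A; A=[urn,quill,keg,mast] B=[valve,grate,wedge,mesh,beam] C=[orb,joint,hinge]
Tick 4: prefer B, take valve from B; A=[urn,quill,keg,mast] B=[grate,wedge,mesh,beam] C=[orb,joint,hinge,valve]
Tick 5: prefer A, take urn from A; A=[quill,keg,mast] B=[grate,wedge,mesh,beam] C=[orb,joint,hinge,valve,urn]
Tick 6: prefer B, take grate from B; A=[quill,keg,mast] B=[wedge,mesh,beam] C=[orb,joint,hinge,valve,urn,grate]
Tick 7: prefer A, take quill from A; A=[keg,mast] B=[wedge,mesh,beam] C=[orb,joint,hinge,valve,urn,grate,quill]
Tick 8: prefer B, take wedge from B; A=[keg,mast] B=[mesh,beam] C=[orb,joint,hinge,valve,urn,grate,quill,wedge]
Tick 9: prefer A, take keg from A; A=[mast] B=[mesh,beam] C=[orb,joint,hinge,valve,urn,grate,quill,wedge,keg]
Tick 10: prefer B, take mesh from B; A=[mast] B=[beam] C=[orb,joint,hinge,valve,urn,grate,quill,wedge,keg,mesh]
Tick 11: prefer A, take mast from A; A=[-] B=[beam] C=[orb,joint,hinge,valve,urn,grate,quill,wedge,keg,mesh,mast]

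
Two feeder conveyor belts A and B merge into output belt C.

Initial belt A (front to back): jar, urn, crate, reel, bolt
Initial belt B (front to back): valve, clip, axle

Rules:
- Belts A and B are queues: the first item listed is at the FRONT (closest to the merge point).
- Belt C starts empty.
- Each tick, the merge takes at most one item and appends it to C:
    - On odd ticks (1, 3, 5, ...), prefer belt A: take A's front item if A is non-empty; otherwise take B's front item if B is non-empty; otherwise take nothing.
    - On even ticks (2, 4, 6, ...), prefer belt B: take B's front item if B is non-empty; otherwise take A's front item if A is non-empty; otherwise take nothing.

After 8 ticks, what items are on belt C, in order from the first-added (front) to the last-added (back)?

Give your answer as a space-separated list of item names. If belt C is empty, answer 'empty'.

Tick 1: prefer A, take jar from A; A=[urn,crate,reel,bolt] B=[valve,clip,axle] C=[jar]
Tick 2: prefer B, take valve from B; A=[urn,crate,reel,bolt] B=[clip,axle] C=[jar,valve]
Tick 3: prefer A, take urn from A; A=[crate,reel,bolt] B=[clip,axle] C=[jar,valve,urn]
Tick 4: prefer B, take clip from B; A=[crate,reel,bolt] B=[axle] C=[jar,valve,urn,clip]
Tick 5: prefer A, take crate from A; A=[reel,bolt] B=[axle] C=[jar,valve,urn,clip,crate]
Tick 6: prefer B, take axle from B; A=[reel,bolt] B=[-] C=[jar,valve,urn,clip,crate,axle]
Tick 7: prefer A, take reel from A; A=[bolt] B=[-] C=[jar,valve,urn,clip,crate,axle,reel]
Tick 8: prefer B, take bolt from A; A=[-] B=[-] C=[jar,valve,urn,clip,crate,axle,reel,bolt]

Answer: jar valve urn clip crate axle reel bolt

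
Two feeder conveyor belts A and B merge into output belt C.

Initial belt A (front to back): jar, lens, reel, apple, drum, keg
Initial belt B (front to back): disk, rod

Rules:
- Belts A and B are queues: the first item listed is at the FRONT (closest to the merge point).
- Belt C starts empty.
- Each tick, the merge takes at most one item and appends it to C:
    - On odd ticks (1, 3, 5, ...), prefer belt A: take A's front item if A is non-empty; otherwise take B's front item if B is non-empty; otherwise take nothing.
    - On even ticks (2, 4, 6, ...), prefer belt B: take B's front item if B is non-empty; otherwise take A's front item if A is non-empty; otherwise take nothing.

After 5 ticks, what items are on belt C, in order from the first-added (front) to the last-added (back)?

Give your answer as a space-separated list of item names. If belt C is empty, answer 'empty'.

Answer: jar disk lens rod reel

Derivation:
Tick 1: prefer A, take jar from A; A=[lens,reel,apple,drum,keg] B=[disk,rod] C=[jar]
Tick 2: prefer B, take disk from B; A=[lens,reel,apple,drum,keg] B=[rod] C=[jar,disk]
Tick 3: prefer A, take lens from A; A=[reel,apple,drum,keg] B=[rod] C=[jar,disk,lens]
Tick 4: prefer B, take rod from B; A=[reel,apple,drum,keg] B=[-] C=[jar,disk,lens,rod]
Tick 5: prefer A, take reel from A; A=[apple,drum,keg] B=[-] C=[jar,disk,lens,rod,reel]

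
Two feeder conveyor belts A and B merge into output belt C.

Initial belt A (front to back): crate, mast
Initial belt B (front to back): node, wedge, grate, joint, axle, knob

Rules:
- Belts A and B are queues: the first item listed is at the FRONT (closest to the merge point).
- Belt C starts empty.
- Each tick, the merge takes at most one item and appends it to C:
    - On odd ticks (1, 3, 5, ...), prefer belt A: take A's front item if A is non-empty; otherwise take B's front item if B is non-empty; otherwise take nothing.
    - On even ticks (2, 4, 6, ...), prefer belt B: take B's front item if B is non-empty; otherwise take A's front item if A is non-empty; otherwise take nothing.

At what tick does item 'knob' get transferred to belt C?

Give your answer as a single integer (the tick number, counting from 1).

Answer: 8

Derivation:
Tick 1: prefer A, take crate from A; A=[mast] B=[node,wedge,grate,joint,axle,knob] C=[crate]
Tick 2: prefer B, take node from B; A=[mast] B=[wedge,grate,joint,axle,knob] C=[crate,node]
Tick 3: prefer A, take mast from A; A=[-] B=[wedge,grate,joint,axle,knob] C=[crate,node,mast]
Tick 4: prefer B, take wedge from B; A=[-] B=[grate,joint,axle,knob] C=[crate,node,mast,wedge]
Tick 5: prefer A, take grate from B; A=[-] B=[joint,axle,knob] C=[crate,node,mast,wedge,grate]
Tick 6: prefer B, take joint from B; A=[-] B=[axle,knob] C=[crate,node,mast,wedge,grate,joint]
Tick 7: prefer A, take axle from B; A=[-] B=[knob] C=[crate,node,mast,wedge,grate,joint,axle]
Tick 8: prefer B, take knob from B; A=[-] B=[-] C=[crate,node,mast,wedge,grate,joint,axle,knob]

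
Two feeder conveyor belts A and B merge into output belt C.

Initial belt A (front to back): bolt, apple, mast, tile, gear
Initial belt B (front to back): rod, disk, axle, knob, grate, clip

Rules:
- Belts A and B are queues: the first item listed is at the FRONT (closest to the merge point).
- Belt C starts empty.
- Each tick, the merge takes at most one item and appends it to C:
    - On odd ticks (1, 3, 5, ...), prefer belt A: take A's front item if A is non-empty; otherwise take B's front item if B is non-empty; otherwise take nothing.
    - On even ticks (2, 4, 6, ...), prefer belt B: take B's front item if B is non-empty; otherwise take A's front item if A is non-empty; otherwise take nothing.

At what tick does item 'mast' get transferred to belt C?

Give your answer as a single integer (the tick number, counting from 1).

Answer: 5

Derivation:
Tick 1: prefer A, take bolt from A; A=[apple,mast,tile,gear] B=[rod,disk,axle,knob,grate,clip] C=[bolt]
Tick 2: prefer B, take rod from B; A=[apple,mast,tile,gear] B=[disk,axle,knob,grate,clip] C=[bolt,rod]
Tick 3: prefer A, take apple from A; A=[mast,tile,gear] B=[disk,axle,knob,grate,clip] C=[bolt,rod,apple]
Tick 4: prefer B, take disk from B; A=[mast,tile,gear] B=[axle,knob,grate,clip] C=[bolt,rod,apple,disk]
Tick 5: prefer A, take mast from A; A=[tile,gear] B=[axle,knob,grate,clip] C=[bolt,rod,apple,disk,mast]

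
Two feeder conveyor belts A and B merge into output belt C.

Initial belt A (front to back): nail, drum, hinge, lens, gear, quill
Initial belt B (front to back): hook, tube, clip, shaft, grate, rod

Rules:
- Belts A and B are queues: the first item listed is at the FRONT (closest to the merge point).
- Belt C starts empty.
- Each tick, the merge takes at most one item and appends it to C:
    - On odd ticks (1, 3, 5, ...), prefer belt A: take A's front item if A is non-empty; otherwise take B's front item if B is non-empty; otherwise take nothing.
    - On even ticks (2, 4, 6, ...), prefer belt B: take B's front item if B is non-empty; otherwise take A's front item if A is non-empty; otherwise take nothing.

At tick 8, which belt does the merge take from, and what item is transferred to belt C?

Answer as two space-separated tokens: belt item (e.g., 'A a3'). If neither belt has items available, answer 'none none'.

Answer: B shaft

Derivation:
Tick 1: prefer A, take nail from A; A=[drum,hinge,lens,gear,quill] B=[hook,tube,clip,shaft,grate,rod] C=[nail]
Tick 2: prefer B, take hook from B; A=[drum,hinge,lens,gear,quill] B=[tube,clip,shaft,grate,rod] C=[nail,hook]
Tick 3: prefer A, take drum from A; A=[hinge,lens,gear,quill] B=[tube,clip,shaft,grate,rod] C=[nail,hook,drum]
Tick 4: prefer B, take tube from B; A=[hinge,lens,gear,quill] B=[clip,shaft,grate,rod] C=[nail,hook,drum,tube]
Tick 5: prefer A, take hinge from A; A=[lens,gear,quill] B=[clip,shaft,grate,rod] C=[nail,hook,drum,tube,hinge]
Tick 6: prefer B, take clip from B; A=[lens,gear,quill] B=[shaft,grate,rod] C=[nail,hook,drum,tube,hinge,clip]
Tick 7: prefer A, take lens from A; A=[gear,quill] B=[shaft,grate,rod] C=[nail,hook,drum,tube,hinge,clip,lens]
Tick 8: prefer B, take shaft from B; A=[gear,quill] B=[grate,rod] C=[nail,hook,drum,tube,hinge,clip,lens,shaft]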